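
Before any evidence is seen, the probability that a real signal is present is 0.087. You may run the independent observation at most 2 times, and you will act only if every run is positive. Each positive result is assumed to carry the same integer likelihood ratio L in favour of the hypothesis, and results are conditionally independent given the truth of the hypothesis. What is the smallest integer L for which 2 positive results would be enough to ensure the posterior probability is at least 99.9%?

Prior odds = 0.087/0.913 = 87/913.
Target odds = 0.999/0.001 = 999.
Need L² ≥ 999 ÷ (87/913) = 304029/29.
102² = 10404 < 304029/29 ≤ 10609 = 103², so L = 103.

103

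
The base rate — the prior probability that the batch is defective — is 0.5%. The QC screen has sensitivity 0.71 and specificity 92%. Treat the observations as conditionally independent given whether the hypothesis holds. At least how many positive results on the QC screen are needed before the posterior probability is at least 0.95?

Prior odds = 0.005/0.995 = 1/199.
False-positive rate = 1 − 0.92 = 0.08; likelihood ratio of a positive = 0.71/0.08 = 8.875.
Target posterior odds = 0.95/0.05 = 19.
Require 8.875ⁿ ≥ 19 ÷ (1/199) = 3781.
8.875³ = 357911/512 falls short of 3781 but 8.875⁴ = 25411681/4096 reaches it, so n = 4.

4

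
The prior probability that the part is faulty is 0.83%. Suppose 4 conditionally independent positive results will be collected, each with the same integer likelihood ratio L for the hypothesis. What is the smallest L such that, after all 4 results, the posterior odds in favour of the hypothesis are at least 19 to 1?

7

Prior odds = 0.0083/0.9917 = 83/9917.
Target odds = 19.
Need L⁴ ≥ 19 ÷ (83/9917) = 188423/83.
6⁴ = 1296 < 188423/83 ≤ 2401 = 7⁴, so L = 7.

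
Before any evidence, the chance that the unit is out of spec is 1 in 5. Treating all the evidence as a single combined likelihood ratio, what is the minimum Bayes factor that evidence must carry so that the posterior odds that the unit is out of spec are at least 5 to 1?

20

Prior odds = 0.2/0.8 = 0.25.
Target odds = 5.
Required Bayes factor = 5 ÷ 0.25 = 20.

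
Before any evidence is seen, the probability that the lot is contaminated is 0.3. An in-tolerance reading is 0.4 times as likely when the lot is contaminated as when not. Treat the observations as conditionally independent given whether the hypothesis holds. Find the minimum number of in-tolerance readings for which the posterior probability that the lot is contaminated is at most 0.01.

Prior odds: 0.3 ÷ 0.7 = 3/7.
Likelihood ratio per in-tolerance reading = 0.4.
Target odds: 0.01 ÷ 0.99 = 1/99.
Require 0.4ⁿ ≤ 1/99 ÷ (3/7) = 7/297.
0.4⁴ = 0.0256 is still above 7/297 but 0.4⁵ = 0.01024 is at or below it, so n = 5.

5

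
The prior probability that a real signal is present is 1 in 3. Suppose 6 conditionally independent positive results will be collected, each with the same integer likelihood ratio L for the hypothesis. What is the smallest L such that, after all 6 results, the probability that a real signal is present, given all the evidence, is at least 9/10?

2

Prior odds = (1/3)/(2/3) = 0.5.
Target odds = 0.9/0.1 = 9.
Need L⁶ ≥ 9 ÷ 0.5 = 18.
1⁶ = 1 < 18 ≤ 64 = 2⁶, so L = 2.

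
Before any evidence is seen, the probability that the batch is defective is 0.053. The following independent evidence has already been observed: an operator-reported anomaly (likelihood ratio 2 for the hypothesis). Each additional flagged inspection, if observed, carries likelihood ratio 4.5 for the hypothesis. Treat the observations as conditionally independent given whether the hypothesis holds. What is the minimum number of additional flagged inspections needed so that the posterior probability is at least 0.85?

Prior odds = 0.053/0.947 = 53/947.
Bayes factor of the evidence already in hand = 2.
Odds after that evidence = (53/947) × 2 = 106/947.
Target odds = 0.85/0.15 = 17/3.
Need 4.5ⁿ ≥ 17/3 ÷ (106/947) = 16099/318.
4.5² = 20.25 falls short of 16099/318 but 4.5³ = 91.125 reaches it, so n = 3.

3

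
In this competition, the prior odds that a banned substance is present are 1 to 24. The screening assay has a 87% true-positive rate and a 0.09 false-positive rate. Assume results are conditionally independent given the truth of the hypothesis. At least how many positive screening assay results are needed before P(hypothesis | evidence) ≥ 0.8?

3

Prior odds = 1/24.
Likelihood ratio of a positive result = 0.87/0.09 = 29/3.
Target odds: 0.8 ÷ 0.2 = 4.
Require (29/3)ⁿ ≥ 4 ÷ (1/24) = 96.
(29/3)² = 841/9 falls short of 96 but (29/3)³ = 24389/27 reaches it, so n = 3.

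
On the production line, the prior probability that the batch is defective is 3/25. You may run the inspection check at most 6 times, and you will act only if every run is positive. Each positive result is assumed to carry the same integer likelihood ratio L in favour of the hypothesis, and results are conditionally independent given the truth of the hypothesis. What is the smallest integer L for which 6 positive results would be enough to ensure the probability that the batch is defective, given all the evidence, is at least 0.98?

3

Prior odds = 0.12/0.88 = 3/22.
Target odds = 0.98/0.02 = 49.
Need L⁶ ≥ 49 ÷ (3/22) = 1078/3.
2⁶ = 64 < 1078/3 ≤ 729 = 3⁶, so L = 3.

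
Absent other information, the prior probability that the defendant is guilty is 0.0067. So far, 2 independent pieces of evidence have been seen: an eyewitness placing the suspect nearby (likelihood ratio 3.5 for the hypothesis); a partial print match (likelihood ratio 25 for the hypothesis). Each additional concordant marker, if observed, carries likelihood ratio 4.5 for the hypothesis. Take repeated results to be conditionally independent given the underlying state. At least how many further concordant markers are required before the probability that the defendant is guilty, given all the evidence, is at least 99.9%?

Prior odds = 0.0067/0.9933 = 67/9933.
Combined Bayes factor of the evidence already in hand = 3.5 × 25 = 87.5.
Odds after that evidence = (67/9933) × 87.5 = 1675/2838.
Target odds = 0.999/0.001 = 999.
Need 4.5ⁿ ≥ 999 ÷ (1675/2838) = 2835162/1675.
4.5⁴ = 410.0625 falls short of 2835162/1675 but 4.5⁵ = 1845.28125 reaches it, so n = 5.

5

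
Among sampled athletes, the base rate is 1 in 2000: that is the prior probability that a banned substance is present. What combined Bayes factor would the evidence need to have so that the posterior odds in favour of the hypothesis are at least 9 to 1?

Prior odds = 0.0005/0.9995 = 1/1999.
Target odds = 9.
Required Bayes factor = 9 ÷ (1/1999) = 17991.

17991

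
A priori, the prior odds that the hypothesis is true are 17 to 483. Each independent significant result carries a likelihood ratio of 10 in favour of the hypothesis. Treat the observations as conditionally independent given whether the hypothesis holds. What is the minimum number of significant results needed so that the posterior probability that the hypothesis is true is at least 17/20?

3

Prior odds = 17/483.
Likelihood ratio per significant result = 10.
Target odds: 0.85 ÷ 0.15 = 17/3.
Need (17/483) × 10ⁿ ≥ 17/3, i.e. 10ⁿ ≥ 161.
10² = 100 falls short of 161 but 10³ = 1000 reaches it, so n = 3.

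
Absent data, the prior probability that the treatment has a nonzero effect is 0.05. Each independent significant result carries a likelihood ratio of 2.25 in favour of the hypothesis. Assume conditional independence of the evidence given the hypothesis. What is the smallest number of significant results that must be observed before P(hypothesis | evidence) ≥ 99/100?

Prior odds = 0.05/0.95 = 1/19.
Likelihood ratio per significant result = 2.25.
Target posterior odds = 0.99/0.01 = 99.
Need (1/19) × 2.25ⁿ ≥ 99, i.e. 2.25ⁿ ≥ 1881.
2.25⁹ = 387420489/262144 falls short of 1881 but 2.25¹⁰ ≈3325.26 reaches it, so n = 10.

10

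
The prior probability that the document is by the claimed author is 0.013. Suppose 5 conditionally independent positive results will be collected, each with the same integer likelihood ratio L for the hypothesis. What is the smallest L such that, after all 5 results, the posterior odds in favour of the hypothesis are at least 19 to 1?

5

Prior odds = 0.013/0.987 = 13/987.
Target odds = 19.
Need L⁵ ≥ 19 ÷ (13/987) = 18753/13.
4⁵ = 1024 < 18753/13 ≤ 3125 = 5⁵, so L = 5.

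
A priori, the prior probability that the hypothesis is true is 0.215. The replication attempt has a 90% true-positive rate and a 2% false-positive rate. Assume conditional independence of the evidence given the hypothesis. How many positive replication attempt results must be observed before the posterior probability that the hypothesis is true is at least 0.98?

2

Prior odds: 0.215 ÷ 0.785 = 43/157.
Likelihood ratio of a positive result = 0.9/0.02 = 45.
Target posterior odds = 0.98/0.02 = 49.
Need (43/157) × 45ⁿ ≥ 49, i.e. 45ⁿ ≥ 7693/43.
45¹ = 45 falls short of 7693/43 but 45² = 2025 reaches it, so n = 2.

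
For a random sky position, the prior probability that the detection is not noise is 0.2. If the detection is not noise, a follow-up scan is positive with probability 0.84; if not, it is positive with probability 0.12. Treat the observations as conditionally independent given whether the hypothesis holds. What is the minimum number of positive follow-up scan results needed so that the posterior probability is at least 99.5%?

4

Prior odds = 0.2/0.8 = 0.25.
Likelihood ratio of a positive = 0.84/0.12 = 7.
Target posterior odds = 0.995/0.005 = 199.
Require 7ⁿ ≥ 199 ÷ 0.25 = 796.
7³ = 343 falls short of 796 but 7⁴ = 2401 reaches it, so n = 4.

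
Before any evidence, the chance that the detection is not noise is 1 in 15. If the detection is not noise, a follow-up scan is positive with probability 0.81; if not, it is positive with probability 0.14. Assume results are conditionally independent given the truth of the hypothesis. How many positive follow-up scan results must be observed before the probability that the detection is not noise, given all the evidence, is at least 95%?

Prior odds: (1/15) ÷ (14/15) = 1/14.
Likelihood ratio of a positive = 0.81/0.14 = 81/14.
Target odds: 0.95 ÷ 0.05 = 19.
Need (1/14) × (81/14)ⁿ ≥ 19, i.e. (81/14)ⁿ ≥ 266.
(81/14)³ = 531441/2744 falls short of 266 but (81/14)⁴ = 43046721/38416 reaches it, so n = 4.

4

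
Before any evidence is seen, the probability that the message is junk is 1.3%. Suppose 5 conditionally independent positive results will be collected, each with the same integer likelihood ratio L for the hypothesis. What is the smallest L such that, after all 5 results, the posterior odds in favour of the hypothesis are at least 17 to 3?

Prior odds = 0.013/0.987 = 13/987.
Target odds = 17/3.
Need L⁵ ≥ 17/3 ÷ (13/987) = 5593/13.
3⁵ = 243 < 5593/13 ≤ 1024 = 4⁵, so L = 4.

4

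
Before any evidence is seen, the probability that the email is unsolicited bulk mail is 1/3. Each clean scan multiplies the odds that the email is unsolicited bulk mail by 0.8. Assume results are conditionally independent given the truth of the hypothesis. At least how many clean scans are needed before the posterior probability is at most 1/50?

15

Prior odds = (1/3)/(2/3) = 0.5.
Likelihood ratio per clean scan = 0.8.
Target odds: 0.02 ÷ 0.98 = 1/49.
Require 0.8ⁿ ≤ 1/49 ÷ 0.5 = 2/49.
0.8¹⁴ ≈0.0439805 is still above 2/49 but 0.8¹⁵ ≈0.0351844 is at or below it, so n = 15.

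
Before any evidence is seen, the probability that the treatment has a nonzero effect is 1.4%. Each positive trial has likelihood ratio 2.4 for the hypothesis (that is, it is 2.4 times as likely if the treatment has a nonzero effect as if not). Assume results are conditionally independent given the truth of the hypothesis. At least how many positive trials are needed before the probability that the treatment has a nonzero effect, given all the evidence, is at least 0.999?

13

Prior odds = 0.014/0.986 = 7/493.
Likelihood ratio per positive trial = 2.4.
Target posterior odds = 0.999/0.001 = 999.
Require 2.4ⁿ ≥ 999 ÷ (7/493) = 492507/7.
2.4¹² ≈36520.3 falls short of 492507/7 but 2.4¹³ ≈87648.8 reaches it, so n = 13.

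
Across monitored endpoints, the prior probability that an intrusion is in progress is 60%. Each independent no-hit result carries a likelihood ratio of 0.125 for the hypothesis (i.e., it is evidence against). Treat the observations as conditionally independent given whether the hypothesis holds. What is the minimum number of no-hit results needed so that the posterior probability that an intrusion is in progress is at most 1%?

3

Prior odds = 0.6/0.4 = 1.5.
Likelihood ratio per no-hit result = 0.125.
Target posterior odds = 0.01/0.99 = 1/99.
Need 1.5 × 0.125ⁿ ≤ 1/99, i.e. 0.125ⁿ ≤ 2/297.
0.125² = 0.015625 is still above 2/297 but 0.125³ = 0.001953125 is at or below it, so n = 3.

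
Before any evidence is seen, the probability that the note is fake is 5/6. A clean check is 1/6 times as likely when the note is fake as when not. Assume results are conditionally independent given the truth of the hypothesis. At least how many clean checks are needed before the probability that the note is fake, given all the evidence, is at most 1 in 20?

3

Prior odds: (5/6) ÷ (1/6) = 5.
Likelihood ratio per clean check = 1/6.
Target odds: 0.05 ÷ 0.95 = 1/19.
Need 5 × (1/6)ⁿ ≤ 1/19, i.e. (1/6)ⁿ ≤ 1/95.
(1/6)² = 1/36 is still above 1/95 but (1/6)³ = 1/216 is at or below it, so n = 3.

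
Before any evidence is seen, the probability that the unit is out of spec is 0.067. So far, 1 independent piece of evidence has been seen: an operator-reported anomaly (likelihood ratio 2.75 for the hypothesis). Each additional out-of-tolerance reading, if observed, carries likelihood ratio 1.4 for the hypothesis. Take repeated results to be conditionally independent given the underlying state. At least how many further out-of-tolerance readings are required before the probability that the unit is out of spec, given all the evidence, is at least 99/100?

Prior odds = 0.067/0.933 = 67/933.
Bayes factor of the evidence already in hand = 2.75.
Odds after that evidence = (67/933) × 2.75 = 737/3732.
Target odds = 0.99/0.01 = 99.
Need 1.4ⁿ ≥ 99 ÷ (737/3732) = 33588/67.
1.4¹⁸ ≈426.879 falls short of 33588/67 but 1.4¹⁹ ≈597.63 reaches it, so n = 19.

19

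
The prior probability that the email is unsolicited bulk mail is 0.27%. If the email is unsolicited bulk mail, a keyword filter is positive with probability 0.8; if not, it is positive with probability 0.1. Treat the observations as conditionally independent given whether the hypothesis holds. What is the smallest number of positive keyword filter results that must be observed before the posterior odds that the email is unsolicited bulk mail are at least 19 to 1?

5

Prior odds: 0.0027 ÷ 0.9973 = 27/9973.
Likelihood ratio of a positive = 0.8/0.1 = 8.
Target odds = 19.
Need (27/9973) × 8ⁿ ≥ 19, i.e. 8ⁿ ≥ 189487/27.
8⁴ = 4096 falls short of 189487/27 but 8⁵ = 32768 reaches it, so n = 5.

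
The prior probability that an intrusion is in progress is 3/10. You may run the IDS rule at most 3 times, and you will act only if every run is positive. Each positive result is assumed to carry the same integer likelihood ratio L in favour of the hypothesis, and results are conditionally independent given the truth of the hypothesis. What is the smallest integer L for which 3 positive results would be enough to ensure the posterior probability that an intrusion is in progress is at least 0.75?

Prior odds = 0.3/0.7 = 3/7.
Target odds = 0.75/0.25 = 3.
Need L³ ≥ 3 ÷ (3/7) = 7.
1³ = 1 < 7 ≤ 8 = 2³, so L = 2.

2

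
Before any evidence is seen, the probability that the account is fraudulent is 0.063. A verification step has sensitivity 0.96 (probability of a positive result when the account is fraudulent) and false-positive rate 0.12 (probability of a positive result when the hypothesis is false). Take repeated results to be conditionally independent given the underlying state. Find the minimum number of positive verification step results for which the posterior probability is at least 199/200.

4

Prior odds = 0.063/0.937 = 63/937.
Likelihood ratio of a positive result = 0.96/0.12 = 8.
Target posterior odds = 0.995/0.005 = 199.
Need (63/937) × 8ⁿ ≥ 199, i.e. 8ⁿ ≥ 186463/63.
8³ = 512 falls short of 186463/63 but 8⁴ = 4096 reaches it, so n = 4.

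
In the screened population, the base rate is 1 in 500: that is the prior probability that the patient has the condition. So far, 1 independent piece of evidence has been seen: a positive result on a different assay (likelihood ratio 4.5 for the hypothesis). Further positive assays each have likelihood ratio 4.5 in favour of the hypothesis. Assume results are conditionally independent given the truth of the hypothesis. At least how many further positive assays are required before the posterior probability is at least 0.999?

Prior odds = 0.002/0.998 = 1/499.
Bayes factor of the evidence already in hand = 4.5.
Odds after that evidence = (1/499) × 4.5 = 9/998.
Target odds = 0.999/0.001 = 999.
Need 4.5ⁿ ≥ 999 ÷ (9/998) = 110778.
4.5⁷ = 4782969/128 falls short of 110778 but 4.5⁸ = 43046721/256 reaches it, so n = 8.

8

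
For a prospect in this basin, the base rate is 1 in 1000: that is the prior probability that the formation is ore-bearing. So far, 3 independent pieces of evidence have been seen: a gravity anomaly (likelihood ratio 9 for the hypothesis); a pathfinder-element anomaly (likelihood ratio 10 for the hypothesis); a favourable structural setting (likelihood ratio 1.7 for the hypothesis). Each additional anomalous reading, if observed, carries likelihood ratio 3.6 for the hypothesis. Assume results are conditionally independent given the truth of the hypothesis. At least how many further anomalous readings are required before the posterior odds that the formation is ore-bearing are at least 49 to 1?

Prior odds = 0.001/0.999 = 1/999.
Combined Bayes factor of the evidence already in hand = 9 × 10 × 1.7 = 153.
Odds after that evidence = (1/999) × 153 = 17/111.
Target odds = 49.
Need 3.6ⁿ ≥ 49 ÷ (17/111) = 5439/17.
3.6⁴ = 167.9616 falls short of 5439/17 but 3.6⁵ = 604.66176 reaches it, so n = 5.

5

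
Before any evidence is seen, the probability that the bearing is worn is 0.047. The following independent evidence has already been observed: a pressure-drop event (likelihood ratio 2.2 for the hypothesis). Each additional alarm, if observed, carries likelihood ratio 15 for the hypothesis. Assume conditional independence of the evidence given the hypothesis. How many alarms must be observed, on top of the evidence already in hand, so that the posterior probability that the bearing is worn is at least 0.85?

Prior odds = 0.047/0.953 = 47/953.
Bayes factor of the evidence already in hand = 2.2.
Odds after that evidence = (47/953) × 2.2 = 517/4765.
Target odds = 0.85/0.15 = 17/3.
Need 15ⁿ ≥ 17/3 ÷ (517/4765) = 81005/1551.
15¹ = 15 falls short of 81005/1551 but 15² = 225 reaches it, so n = 2.

2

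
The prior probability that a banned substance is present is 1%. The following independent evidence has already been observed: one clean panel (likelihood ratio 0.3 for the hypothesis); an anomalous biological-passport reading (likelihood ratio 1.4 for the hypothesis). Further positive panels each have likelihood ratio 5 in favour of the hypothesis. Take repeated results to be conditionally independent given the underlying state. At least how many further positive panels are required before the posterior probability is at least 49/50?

6

Prior odds = 0.01/0.99 = 1/99.
Combined Bayes factor of the evidence already in hand = 0.3 × 1.4 = 0.42.
Odds after that evidence = (1/99) × 0.42 = 7/1650.
Target odds = 0.98/0.02 = 49.
Need 5ⁿ ≥ 49 ÷ (7/1650) = 11550.
5⁵ = 3125 falls short of 11550 but 5⁶ = 15625 reaches it, so n = 6.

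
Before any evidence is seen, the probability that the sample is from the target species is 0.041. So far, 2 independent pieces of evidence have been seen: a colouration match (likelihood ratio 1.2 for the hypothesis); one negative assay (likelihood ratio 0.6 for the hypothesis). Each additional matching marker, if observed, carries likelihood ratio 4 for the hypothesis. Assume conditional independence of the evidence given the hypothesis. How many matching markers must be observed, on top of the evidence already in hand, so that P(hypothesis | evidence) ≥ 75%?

Prior odds = 0.041/0.959 = 41/959.
Combined Bayes factor of the evidence already in hand = 1.2 × 0.6 = 0.72.
Odds after that evidence = (41/959) × 0.72 = 738/23975.
Target odds = 0.75/0.25 = 3.
Need 4ⁿ ≥ 3 ÷ (738/23975) = 23975/246.
4³ = 64 falls short of 23975/246 but 4⁴ = 256 reaches it, so n = 4.

4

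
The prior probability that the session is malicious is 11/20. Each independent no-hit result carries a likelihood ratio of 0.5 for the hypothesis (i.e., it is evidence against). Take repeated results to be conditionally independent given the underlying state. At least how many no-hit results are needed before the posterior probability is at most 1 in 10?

Prior odds = 0.55/0.45 = 11/9.
Likelihood ratio per no-hit result = 0.5.
Target odds: 0.1 ÷ 0.9 = 1/9.
Need (11/9) × 0.5ⁿ ≤ 1/9, i.e. 0.5ⁿ ≤ 1/11.
0.5³ = 0.125 is still above 1/11 but 0.5⁴ = 0.0625 is at or below it, so n = 4.

4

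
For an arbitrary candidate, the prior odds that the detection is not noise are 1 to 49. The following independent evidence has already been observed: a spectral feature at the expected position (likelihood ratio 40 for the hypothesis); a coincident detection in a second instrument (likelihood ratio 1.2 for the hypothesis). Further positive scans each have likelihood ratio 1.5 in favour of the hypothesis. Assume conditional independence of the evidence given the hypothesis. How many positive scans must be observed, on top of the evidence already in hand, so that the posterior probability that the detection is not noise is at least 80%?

Prior odds = 1/49.
Combined Bayes factor of the evidence already in hand = 40 × 1.2 = 48.
Odds after that evidence = (1/49) × 48 = 48/49.
Target odds = 0.8/0.2 = 4.
Need 1.5ⁿ ≥ 4 ÷ (48/49) = 49/12.
1.5³ = 3.375 falls short of 49/12 but 1.5⁴ = 5.0625 reaches it, so n = 4.

4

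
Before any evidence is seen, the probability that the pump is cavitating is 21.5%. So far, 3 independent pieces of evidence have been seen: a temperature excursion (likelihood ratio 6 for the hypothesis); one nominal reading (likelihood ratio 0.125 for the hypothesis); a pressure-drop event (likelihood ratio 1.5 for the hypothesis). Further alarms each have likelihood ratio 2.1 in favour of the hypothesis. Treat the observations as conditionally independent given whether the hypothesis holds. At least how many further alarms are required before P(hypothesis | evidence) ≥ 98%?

7

Prior odds = 0.215/0.785 = 43/157.
Combined Bayes factor of the evidence already in hand = 6 × 0.125 × 1.5 = 1.125.
Odds after that evidence = (43/157) × 1.125 = 387/1256.
Target odds = 0.98/0.02 = 49.
Need 2.1ⁿ ≥ 49 ÷ (387/1256) = 61544/387.
2.1⁶ = 85766121/1000000 falls short of 61544/387 but 2.1⁷ ≈180.109 reaches it, so n = 7.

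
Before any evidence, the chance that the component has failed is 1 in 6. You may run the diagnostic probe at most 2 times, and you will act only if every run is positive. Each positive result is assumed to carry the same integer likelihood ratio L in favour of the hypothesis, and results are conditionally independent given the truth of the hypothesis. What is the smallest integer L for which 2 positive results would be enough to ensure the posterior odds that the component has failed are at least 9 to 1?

Prior odds = (1/6)/(5/6) = 0.2.
Target odds = 9.
Need L² ≥ 9 ÷ 0.2 = 45.
6² = 36 < 45 ≤ 49 = 7², so L = 7.

7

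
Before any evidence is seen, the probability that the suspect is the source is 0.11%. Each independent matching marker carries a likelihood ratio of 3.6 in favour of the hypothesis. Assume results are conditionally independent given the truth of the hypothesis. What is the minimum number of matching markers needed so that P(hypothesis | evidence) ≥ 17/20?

7

Prior odds = 0.0011/0.9989 = 11/9989.
Likelihood ratio per matching marker = 3.6.
Target posterior odds = 0.85/0.15 = 17/3.
Need (11/9989) × 3.6ⁿ ≥ 17/3, i.e. 3.6ⁿ ≥ 169813/33.
3.6⁶ = 34012224/15625 falls short of 169813/33 but 3.6⁷ = 612220032/78125 reaches it, so n = 7.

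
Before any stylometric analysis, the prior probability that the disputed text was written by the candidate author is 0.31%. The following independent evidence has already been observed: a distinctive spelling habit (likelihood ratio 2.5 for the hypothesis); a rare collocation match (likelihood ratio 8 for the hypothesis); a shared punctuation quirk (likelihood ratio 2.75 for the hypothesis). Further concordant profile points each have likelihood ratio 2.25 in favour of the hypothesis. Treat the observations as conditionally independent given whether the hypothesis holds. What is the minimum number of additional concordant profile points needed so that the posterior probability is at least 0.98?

7

Prior odds = 0.0031/0.9969 = 31/9969.
Combined Bayes factor of the evidence already in hand = 2.5 × 8 × 2.75 = 55.
Odds after that evidence = (31/9969) × 55 = 1705/9969.
Target odds = 0.98/0.02 = 49.
Need 2.25ⁿ ≥ 49 ÷ (1705/9969) = 488481/1705.
2.25⁶ = 531441/4096 falls short of 488481/1705 but 2.25⁷ = 4782969/16384 reaches it, so n = 7.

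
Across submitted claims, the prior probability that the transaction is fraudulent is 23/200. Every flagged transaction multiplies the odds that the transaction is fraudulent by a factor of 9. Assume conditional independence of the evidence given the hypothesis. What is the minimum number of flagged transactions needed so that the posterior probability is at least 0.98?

Prior odds = 0.115/0.885 = 23/177.
Likelihood ratio per flagged transaction = 9.
Target odds: 0.98 ÷ 0.02 = 49.
Require 9ⁿ ≥ 49 ÷ (23/177) = 8673/23.
9² = 81 falls short of 8673/23 but 9³ = 729 reaches it, so n = 3.

3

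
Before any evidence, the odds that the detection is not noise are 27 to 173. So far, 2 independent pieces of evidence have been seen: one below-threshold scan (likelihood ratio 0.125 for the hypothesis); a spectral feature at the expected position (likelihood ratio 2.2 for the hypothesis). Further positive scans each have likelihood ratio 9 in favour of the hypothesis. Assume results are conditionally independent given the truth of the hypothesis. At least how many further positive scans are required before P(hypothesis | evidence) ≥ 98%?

Prior odds = 27/173.
Combined Bayes factor of the evidence already in hand = 0.125 × 2.2 = 0.275.
Odds after that evidence = (27/173) × 0.275 = 297/6920.
Target odds = 0.98/0.02 = 49.
Need 9ⁿ ≥ 49 ÷ (297/6920) = 339080/297.
9³ = 729 falls short of 339080/297 but 9⁴ = 6561 reaches it, so n = 4.

4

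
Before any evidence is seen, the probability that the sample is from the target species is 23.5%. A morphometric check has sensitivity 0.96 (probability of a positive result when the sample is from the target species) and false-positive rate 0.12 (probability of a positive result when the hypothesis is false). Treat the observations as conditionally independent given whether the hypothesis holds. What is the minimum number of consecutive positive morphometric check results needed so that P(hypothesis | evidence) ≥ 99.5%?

4

Prior odds: 0.235 ÷ 0.765 = 47/153.
Likelihood ratio of a positive result = 0.96/0.12 = 8.
Target odds: 0.995 ÷ 0.005 = 199.
Require 8ⁿ ≥ 199 ÷ (47/153) = 30447/47.
8³ = 512 falls short of 30447/47 but 8⁴ = 4096 reaches it, so n = 4.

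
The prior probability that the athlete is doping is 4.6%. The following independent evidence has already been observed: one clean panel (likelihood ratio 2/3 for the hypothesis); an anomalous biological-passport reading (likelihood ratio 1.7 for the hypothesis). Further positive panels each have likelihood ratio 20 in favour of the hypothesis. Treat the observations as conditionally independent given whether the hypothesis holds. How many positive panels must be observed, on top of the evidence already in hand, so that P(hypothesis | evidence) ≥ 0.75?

Prior odds = 0.046/0.954 = 23/477.
Combined Bayes factor of the evidence already in hand = (2/3) × 1.7 = 17/15.
Odds after that evidence = (23/477) × 17/15 = 391/7155.
Target odds = 0.75/0.25 = 3.
Need 20ⁿ ≥ 3 ÷ (391/7155) = 21465/391.
20¹ = 20 falls short of 21465/391 but 20² = 400 reaches it, so n = 2.

2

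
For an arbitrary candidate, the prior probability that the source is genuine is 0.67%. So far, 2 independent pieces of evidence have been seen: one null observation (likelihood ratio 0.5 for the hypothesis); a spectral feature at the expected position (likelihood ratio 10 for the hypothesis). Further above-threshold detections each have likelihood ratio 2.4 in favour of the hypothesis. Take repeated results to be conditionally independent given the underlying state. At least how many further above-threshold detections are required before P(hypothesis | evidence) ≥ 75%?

Prior odds = 0.0067/0.9933 = 67/9933.
Combined Bayes factor of the evidence already in hand = 0.5 × 10 = 5.
Odds after that evidence = (67/9933) × 5 = 335/9933.
Target odds = 0.75/0.25 = 3.
Need 2.4ⁿ ≥ 3 ÷ (335/9933) = 29799/335.
2.4⁵ = 79.62624 falls short of 29799/335 but 2.4⁶ = 2985984/15625 reaches it, so n = 6.

6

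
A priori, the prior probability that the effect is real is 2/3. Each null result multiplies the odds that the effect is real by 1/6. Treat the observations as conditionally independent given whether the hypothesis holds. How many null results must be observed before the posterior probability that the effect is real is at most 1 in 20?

Prior odds = (2/3)/(1/3) = 2.
Likelihood ratio per null result = 1/6.
Target posterior odds = 0.05/0.95 = 1/19.
Need 2 × (1/6)ⁿ ≤ 1/19, i.e. (1/6)ⁿ ≤ 1/38.
(1/6)² = 1/36 is still above 1/38 but (1/6)³ = 1/216 is at or below it, so n = 3.

3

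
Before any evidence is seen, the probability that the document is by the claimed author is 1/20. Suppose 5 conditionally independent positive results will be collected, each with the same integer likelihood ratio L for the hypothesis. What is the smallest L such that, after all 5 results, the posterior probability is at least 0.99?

5

Prior odds = 0.05/0.95 = 1/19.
Target odds = 0.99/0.01 = 99.
Need L⁵ ≥ 99 ÷ (1/19) = 1881.
4⁵ = 1024 < 1881 ≤ 3125 = 5⁵, so L = 5.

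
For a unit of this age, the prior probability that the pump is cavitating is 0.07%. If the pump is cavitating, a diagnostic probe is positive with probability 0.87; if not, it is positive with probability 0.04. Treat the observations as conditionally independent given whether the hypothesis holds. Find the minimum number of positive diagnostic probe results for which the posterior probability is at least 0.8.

3

Prior odds = 0.0007/0.9993 = 7/9993.
Likelihood ratio of a positive = 0.87/0.04 = 21.75.
Target odds: 0.8 ÷ 0.2 = 4.
Require 21.75ⁿ ≥ 4 ÷ (7/9993) = 39972/7.
21.75² = 473.0625 falls short of 39972/7 but 21.75³ = 658503/64 reaches it, so n = 3.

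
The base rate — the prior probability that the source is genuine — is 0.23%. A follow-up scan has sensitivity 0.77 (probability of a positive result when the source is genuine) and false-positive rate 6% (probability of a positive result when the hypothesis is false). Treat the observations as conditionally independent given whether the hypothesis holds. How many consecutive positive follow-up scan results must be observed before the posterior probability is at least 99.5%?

Prior odds: 0.0023 ÷ 0.9977 = 23/9977.
Likelihood ratio of a positive result = 0.77/0.06 = 77/6.
Target odds: 0.995 ÷ 0.005 = 199.
Require (77/6)ⁿ ≥ 199 ÷ (23/9977) = 1985423/23.
(77/6)⁴ = 35153041/1296 falls short of 1985423/23 but (77/6)⁵ ≈348095 reaches it, so n = 5.

5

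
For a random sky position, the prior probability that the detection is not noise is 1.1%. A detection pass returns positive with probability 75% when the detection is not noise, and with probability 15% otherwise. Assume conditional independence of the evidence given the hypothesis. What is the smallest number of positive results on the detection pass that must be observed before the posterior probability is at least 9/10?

Prior odds: 0.011 ÷ 0.989 = 11/989.
Likelihood ratio of a positive result = 0.75/0.15 = 5.
Target posterior odds = 0.9/0.1 = 9.
Need (11/989) × 5ⁿ ≥ 9, i.e. 5ⁿ ≥ 8901/11.
5⁴ = 625 falls short of 8901/11 but 5⁵ = 3125 reaches it, so n = 5.

5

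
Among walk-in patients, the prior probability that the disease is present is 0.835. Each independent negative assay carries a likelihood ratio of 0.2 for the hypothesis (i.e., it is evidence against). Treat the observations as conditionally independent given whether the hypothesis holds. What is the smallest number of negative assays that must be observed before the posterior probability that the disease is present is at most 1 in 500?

Prior odds: 0.835 ÷ 0.165 = 167/33.
Likelihood ratio per negative assay = 0.2.
Target posterior odds = 0.002/0.998 = 1/499.
Require 0.2ⁿ ≤ 1/499 ÷ (167/33) = 33/83333.
0.2⁴ = 0.0016 is still above 33/83333 but 0.2⁵ = 0.00032 is at or below it, so n = 5.

5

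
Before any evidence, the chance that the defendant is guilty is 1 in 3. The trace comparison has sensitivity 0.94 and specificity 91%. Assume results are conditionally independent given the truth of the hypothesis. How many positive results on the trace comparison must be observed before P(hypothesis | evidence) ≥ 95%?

2

Prior odds = (1/3)/(2/3) = 0.5.
False-positive rate = 1 − 0.91 = 0.09; likelihood ratio of a positive = 0.94/0.09 = 94/9.
Target odds: 0.95 ÷ 0.05 = 19.
Need 0.5 × (94/9)ⁿ ≥ 19, i.e. (94/9)ⁿ ≥ 38.
(94/9)¹ = 94/9 falls short of 38 but (94/9)² = 8836/81 reaches it, so n = 2.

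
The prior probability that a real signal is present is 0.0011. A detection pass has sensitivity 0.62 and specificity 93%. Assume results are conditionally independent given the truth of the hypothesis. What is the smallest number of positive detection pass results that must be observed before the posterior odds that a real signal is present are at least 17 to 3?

4

Prior odds: 0.0011 ÷ 0.9989 = 11/9989.
False-positive rate = 1 − 0.93 = 0.07; likelihood ratio of a positive = 0.62/0.07 = 62/7.
Target odds = 17/3.
Need (11/9989) × (62/7)ⁿ ≥ 17/3, i.e. (62/7)ⁿ ≥ 169813/33.
(62/7)³ = 238328/343 falls short of 169813/33 but (62/7)⁴ = 14776336/2401 reaches it, so n = 4.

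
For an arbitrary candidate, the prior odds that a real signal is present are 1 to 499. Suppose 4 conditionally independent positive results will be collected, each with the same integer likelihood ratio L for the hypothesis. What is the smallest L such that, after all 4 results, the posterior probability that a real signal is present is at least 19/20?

Prior odds = 1/499.
Target odds = 0.95/0.05 = 19.
Need L⁴ ≥ 19 ÷ (1/499) = 9481.
9⁴ = 6561 < 9481 ≤ 10000 = 10⁴, so L = 10.

10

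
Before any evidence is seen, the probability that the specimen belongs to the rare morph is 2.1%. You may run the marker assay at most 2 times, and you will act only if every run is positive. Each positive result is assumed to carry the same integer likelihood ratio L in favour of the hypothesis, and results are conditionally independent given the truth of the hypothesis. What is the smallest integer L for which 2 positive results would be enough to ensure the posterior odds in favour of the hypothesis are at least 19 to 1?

Prior odds = 0.021/0.979 = 21/979.
Target odds = 19.
Need L² ≥ 19 ÷ (21/979) = 18601/21.
29² = 841 < 18601/21 ≤ 900 = 30², so L = 30.

30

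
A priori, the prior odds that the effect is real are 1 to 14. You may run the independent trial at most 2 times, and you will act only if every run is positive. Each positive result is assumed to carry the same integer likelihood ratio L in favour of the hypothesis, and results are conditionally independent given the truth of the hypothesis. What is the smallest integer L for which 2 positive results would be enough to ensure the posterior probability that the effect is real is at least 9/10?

Prior odds = 1/14.
Target odds = 0.9/0.1 = 9.
Need L² ≥ 9 ÷ (1/14) = 126.
11² = 121 < 126 ≤ 144 = 12², so L = 12.

12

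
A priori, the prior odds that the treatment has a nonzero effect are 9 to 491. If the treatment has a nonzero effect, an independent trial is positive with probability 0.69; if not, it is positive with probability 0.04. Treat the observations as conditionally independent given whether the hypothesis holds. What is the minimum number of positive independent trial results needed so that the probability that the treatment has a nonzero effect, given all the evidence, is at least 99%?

Prior odds = 9/491.
Likelihood ratio of a positive = 0.69/0.04 = 17.25.
Target posterior odds = 0.99/0.01 = 99.
Require 17.25ⁿ ≥ 99 ÷ (9/491) = 5401.
17.25³ = 5132.953125 falls short of 5401 but 17.25⁴ = 22667121/256 reaches it, so n = 4.

4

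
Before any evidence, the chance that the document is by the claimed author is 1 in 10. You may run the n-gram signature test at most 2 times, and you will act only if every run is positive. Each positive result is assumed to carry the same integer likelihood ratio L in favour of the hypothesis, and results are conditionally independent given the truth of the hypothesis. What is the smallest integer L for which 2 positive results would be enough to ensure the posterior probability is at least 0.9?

9

Prior odds = 0.1/0.9 = 1/9.
Target odds = 0.9/0.1 = 9.
Need L² ≥ 9 ÷ (1/9) = 81.
8² = 64 < 81 ≤ 81 = 9², so L = 9.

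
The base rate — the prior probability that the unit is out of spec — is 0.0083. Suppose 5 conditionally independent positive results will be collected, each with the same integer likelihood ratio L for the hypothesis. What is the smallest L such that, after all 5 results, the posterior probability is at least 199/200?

Prior odds = 0.0083/0.9917 = 83/9917.
Target odds = 0.995/0.005 = 199.
Need L⁵ ≥ 199 ÷ (83/9917) = 1973483/83.
7⁵ = 16807 < 1973483/83 ≤ 32768 = 8⁵, so L = 8.

8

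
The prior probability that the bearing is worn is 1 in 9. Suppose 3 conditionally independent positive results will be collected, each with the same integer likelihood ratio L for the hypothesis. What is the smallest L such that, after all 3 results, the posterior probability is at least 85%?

4

Prior odds = (1/9)/(8/9) = 0.125.
Target odds = 0.85/0.15 = 17/3.
Need L³ ≥ 17/3 ÷ 0.125 = 136/3.
3³ = 27 < 136/3 ≤ 64 = 4³, so L = 4.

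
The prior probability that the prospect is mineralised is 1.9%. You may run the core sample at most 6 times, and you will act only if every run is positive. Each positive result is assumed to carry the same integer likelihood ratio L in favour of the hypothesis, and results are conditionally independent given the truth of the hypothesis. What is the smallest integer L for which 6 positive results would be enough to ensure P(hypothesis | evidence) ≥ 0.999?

Prior odds = 0.019/0.981 = 19/981.
Target odds = 0.999/0.001 = 999.
Need L⁶ ≥ 999 ÷ (19/981) = 980019/19.
6⁶ = 46656 < 980019/19 ≤ 117649 = 7⁶, so L = 7.

7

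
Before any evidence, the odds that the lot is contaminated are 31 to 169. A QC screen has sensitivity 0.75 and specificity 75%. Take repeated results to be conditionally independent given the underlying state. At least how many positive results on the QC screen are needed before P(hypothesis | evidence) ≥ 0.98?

6

Prior odds = 31/169.
False-positive rate = 1 − 0.75 = 0.25; likelihood ratio of a positive = 0.75/0.25 = 3.
Target odds: 0.98 ÷ 0.02 = 49.
Require 3ⁿ ≥ 49 ÷ (31/169) = 8281/31.
3⁵ = 243 falls short of 8281/31 but 3⁶ = 729 reaches it, so n = 6.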